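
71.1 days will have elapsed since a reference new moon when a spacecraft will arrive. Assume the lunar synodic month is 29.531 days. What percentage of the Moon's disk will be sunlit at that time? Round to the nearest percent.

92%

71.1/29.531 = 2.408 lunations, so 2 complete cycles and 12.04 d into the next.
Elongation θ = 360° × 12.04/29.531 ≈ 146.8°.
cos 146.8° = (-0.836), so f = (1 − (-0.836))/2 = 0.918, so 92%.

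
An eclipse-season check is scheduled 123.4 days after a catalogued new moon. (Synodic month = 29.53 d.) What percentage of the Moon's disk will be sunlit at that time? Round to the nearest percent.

28%

123.4 d spans 4 complete synodic months (4 × 29.53 = 118.12 d) plus 5.28 d.
Phase angle: θ = 360°·(5.28 d)/(29.53 d) = 64.4°.
cos 64.4° = 0.433, so f = (1 − 0.433)/2 = 0.284, so 28%.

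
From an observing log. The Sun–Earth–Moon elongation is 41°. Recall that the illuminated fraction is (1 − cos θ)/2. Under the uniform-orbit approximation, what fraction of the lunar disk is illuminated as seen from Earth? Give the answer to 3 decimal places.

0.123

Half-versine of 41°: (1 − 0.755)/2 = 0.123.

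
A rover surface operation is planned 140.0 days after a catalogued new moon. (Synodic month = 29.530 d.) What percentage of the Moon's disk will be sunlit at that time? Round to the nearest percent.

53%

Reduce mod P: 140.0 − 4×29.530 = 21.88 d into the current lunation.
Phase angle: θ = 360°·(21.88 d)/(29.530 d) = 266.7°.
With cos θ = (-0.057), the lit fraction is (1 − (-0.057))/2 ≈ 0.528, so 53%.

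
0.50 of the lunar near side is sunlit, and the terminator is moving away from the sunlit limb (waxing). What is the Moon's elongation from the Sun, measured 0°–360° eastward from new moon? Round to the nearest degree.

90°

From f = (1 − cos θ)/2: cos θ = 1 − 2×0.50 = 0.000; arccos → 90.0°.
Before full moon the principal value applies: θ = 90.0°.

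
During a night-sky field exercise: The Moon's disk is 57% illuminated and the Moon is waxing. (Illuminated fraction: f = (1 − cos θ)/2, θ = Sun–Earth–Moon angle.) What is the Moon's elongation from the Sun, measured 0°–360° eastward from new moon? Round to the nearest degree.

From f = (1 − cos θ)/2: cos θ = 1 − 2×0.57 = -0.140; arccos → 98.0°.
Before full moon the principal value applies: θ = 98.0°.

98°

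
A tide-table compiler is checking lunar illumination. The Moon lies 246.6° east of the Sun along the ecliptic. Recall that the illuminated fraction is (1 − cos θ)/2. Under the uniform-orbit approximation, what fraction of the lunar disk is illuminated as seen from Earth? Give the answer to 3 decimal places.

0.699

Half-versine of 246.6°: (1 − (-0.397))/2 = 0.699.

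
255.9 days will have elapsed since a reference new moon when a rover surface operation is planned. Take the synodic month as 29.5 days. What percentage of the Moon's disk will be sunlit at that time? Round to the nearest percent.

73%

255.9 d spans 8 complete synodic months (8 × 29.5 = 236.00 d) plus 19.90 d.
Phase angle: θ = 360°·(19.90 d)/(29.5 d) = 242.8°.
cos 242.8° = (-0.456), so f = (1 − (-0.456))/2 = 0.728, so 73%.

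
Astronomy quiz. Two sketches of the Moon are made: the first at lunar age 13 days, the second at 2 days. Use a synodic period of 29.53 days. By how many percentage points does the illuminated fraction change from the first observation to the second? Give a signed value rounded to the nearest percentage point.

θ₁ = 360° × 13/29.53 = 158.5°, f₁ = (1 − cos θ₁)/2 = 0.965.
θ₂ = 360° × 2/29.53 = 24.4°, f₂ = (1 − cos θ₂)/2 = 0.045.
Change = f₂ − f₁ = -0.921 → -92 percentage points.

-92 percentage points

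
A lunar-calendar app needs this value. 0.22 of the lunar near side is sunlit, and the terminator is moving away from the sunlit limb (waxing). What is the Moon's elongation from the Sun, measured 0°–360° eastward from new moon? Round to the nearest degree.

cos θ = 1 − 2f = 0.560, giving a principal value of 55.9°.
Before full moon the principal value applies: θ = 55.9°.

56°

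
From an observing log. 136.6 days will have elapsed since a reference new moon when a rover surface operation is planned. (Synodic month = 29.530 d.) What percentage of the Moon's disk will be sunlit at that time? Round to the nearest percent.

136.6/29.530 = 4.626 lunations, so 4 complete cycles and 18.48 d into the next.
The Moon has covered 18.48/29.530 of its cycle, so θ ≈ 360° × 18.48/29.530 = 225.3°.
Illuminated fraction = (1 − cos 225.3°)/2 = (1 − (-0.704))/2 ≈ 0.852, so 85%.

85%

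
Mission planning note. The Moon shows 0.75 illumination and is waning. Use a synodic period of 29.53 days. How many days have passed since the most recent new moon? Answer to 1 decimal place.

19.7 days

cos θ = 1 − 2f = -0.500, giving a principal value of 120.0°.
Since the Moon is past full (waning), take the reflex angle: θ = 360° − 120.0° = 240.0°.
At 360°/29.53 d per day, 240.0° corresponds to 19.69 days.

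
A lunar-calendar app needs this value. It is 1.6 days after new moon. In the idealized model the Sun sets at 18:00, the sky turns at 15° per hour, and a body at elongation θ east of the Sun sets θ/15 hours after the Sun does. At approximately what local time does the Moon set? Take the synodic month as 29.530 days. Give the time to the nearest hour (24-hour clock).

19:00

Elongation θ = 360° × 1.6/29.530 ≈ 19.5°.
Delay after the Sun = 19.5° / (15°/h) ≈ 1.30 h.
18:00 + 1.30 h ≈ 19:18 → 19:00 to the nearest hour.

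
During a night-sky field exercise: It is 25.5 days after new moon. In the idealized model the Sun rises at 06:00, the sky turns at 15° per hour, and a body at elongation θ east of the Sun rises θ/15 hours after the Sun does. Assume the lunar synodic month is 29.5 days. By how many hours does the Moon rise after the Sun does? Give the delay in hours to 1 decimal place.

The Moon has covered 25.5/29.5 of its cycle, so θ ≈ 360° × 25.5/29.5 = 311.2°.
The Moon trails the Sun by θ/15 = 311.2/15 ≈ 20.75 hours.
So the Moon rises 20.75 h after the Sun.

20.7 h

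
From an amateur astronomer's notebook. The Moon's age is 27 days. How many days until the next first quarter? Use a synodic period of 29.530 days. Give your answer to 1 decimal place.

First quarter occurs at elongation 90°, i.e. at age 29.530 × 90/360 = 7.383 d.
Already past this cycle's first quarter; the next is at 7.383 + 29.530 = 36.913 d, so 36.913 − 27 = 9.913 days.

9.9 days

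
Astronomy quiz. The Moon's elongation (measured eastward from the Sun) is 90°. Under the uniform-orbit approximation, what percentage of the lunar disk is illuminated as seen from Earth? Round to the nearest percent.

50%

cos 90° = 0.000, so f = (1 − 0.000)/2 = 0.500, i.e. 50%.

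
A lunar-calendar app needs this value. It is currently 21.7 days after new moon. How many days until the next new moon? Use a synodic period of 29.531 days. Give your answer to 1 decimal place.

7.8 days

The next new moon completes the synodic month: 29.531 − 21.7 = 7.831 days.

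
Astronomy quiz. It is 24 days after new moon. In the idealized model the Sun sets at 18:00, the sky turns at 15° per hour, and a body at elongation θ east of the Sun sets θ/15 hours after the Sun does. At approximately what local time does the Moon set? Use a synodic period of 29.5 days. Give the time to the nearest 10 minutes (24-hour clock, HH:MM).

The Moon has covered 24/29.5 of its cycle, so θ ≈ 360° × 24/29.5 = 292.9°.
The Moon trails the Sun by θ/15 = 292.9/15 ≈ 19.53 hours.
18:00 + 19.525 h ≈ 13:32 → 13:30 to the nearest ten minutes.

13:30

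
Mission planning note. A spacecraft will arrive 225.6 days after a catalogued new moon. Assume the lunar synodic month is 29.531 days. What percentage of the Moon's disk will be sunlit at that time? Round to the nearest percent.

82%

225.6/29.531 = 7.639 lunations, so 7 complete cycles and 18.88 d into the next.
Phase angle: θ = 360°·(18.88 d)/(29.531 d) = 230.2°.
With cos θ = (-0.640), the lit fraction is (1 − (-0.640))/2 ≈ 0.820, so 82%.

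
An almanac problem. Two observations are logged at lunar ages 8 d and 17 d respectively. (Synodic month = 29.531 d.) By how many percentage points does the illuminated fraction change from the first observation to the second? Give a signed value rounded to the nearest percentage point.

+38 pp

First observation: θ = 360°·8/29.531 = 97.5°, so f = 0.565.
Second observation: θ = 207.2°, f = 0.945.
Δf = 0.945 − 0.565 = +0.379, i.e. +38 pp.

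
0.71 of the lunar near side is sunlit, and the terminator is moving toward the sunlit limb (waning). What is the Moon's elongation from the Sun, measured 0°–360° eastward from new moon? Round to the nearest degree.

245°

From f = (1 − cos θ)/2: cos θ = 1 − 2×0.71 = -0.420; arccos → 114.8°.
Waning ⇒ past full, so θ = 360° − 114.8° = 245.2°.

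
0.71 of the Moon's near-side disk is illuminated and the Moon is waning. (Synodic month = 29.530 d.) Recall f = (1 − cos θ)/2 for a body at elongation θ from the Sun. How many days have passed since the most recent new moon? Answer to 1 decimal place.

20.1 days

cos θ = 1 − 2f = -0.420, giving a principal value of 114.8°.
Waning ⇒ past full, so θ = 360° − 114.8° = 245.2°.
At 360°/29.530 d per day, 245.2° corresponds to 20.11 days.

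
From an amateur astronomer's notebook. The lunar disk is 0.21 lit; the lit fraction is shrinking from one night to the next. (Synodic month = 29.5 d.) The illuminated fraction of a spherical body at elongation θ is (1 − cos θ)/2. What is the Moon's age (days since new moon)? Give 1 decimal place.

25.0 days

cos θ = 1 − 2f = 0.580, giving a principal value of 54.5°.
Waning ⇒ past full, so θ = 360° − 54.5° = 305.5°.
That fraction of the synodic month is 305.5/360 × 29.5 d ≈ 25.03 d.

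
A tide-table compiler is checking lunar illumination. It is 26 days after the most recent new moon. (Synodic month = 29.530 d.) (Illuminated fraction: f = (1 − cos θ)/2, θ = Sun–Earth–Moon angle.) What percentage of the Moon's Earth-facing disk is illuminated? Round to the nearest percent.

Elongation θ = 360° × 26/29.530 ≈ 317.0°.
With cos θ = 0.731, the lit fraction is (1 − 0.731)/2 ≈ 0.135, so 13%.

13%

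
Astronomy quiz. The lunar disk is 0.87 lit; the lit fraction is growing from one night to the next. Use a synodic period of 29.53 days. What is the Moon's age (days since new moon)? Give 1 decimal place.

11.3 days

From f = (1 − cos θ)/2: cos θ = 1 − 2×0.87 = -0.740; arccos → 137.7°.
The Moon is waxing (0°–180°), so θ = 137.7° directly.
At 360°/29.53 d per day, 137.7° corresponds to 11.30 days.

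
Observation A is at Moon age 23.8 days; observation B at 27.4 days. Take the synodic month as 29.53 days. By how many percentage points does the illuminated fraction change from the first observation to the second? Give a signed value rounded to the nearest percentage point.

First observation: θ = 360°·23.8/29.53 = 290.1°, so f = 0.328.
Second observation: θ = 334.0°, f = 0.050.
Δf = 0.050 − 0.328 = -0.277, i.e. -28 pp.

-28 percentage points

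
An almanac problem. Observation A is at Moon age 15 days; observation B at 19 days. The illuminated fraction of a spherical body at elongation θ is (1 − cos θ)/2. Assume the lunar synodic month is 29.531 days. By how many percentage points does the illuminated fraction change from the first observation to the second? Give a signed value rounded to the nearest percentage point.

-19 percentage points

First observation: θ = 360°·15/29.531 = 182.9°, so f = 0.999.
Second observation: θ = 231.6°, f = 0.810.
Δf = 0.810 − 0.999 = -0.189, i.e. -19 pp.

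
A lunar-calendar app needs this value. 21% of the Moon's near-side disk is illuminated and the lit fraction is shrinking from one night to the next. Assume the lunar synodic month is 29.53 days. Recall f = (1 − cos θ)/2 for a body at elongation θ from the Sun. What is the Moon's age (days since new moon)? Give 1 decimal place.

25.1 days

Invert f = (1 − cos θ)/2 to get cos θ = 1 − 2(0.21) = 0.580, hence θ₀ = arccos 0.580 = 54.5°.
A waning Moon lies in 180°–360°, so θ = 360° − 54.5° = 305.5°.
That fraction of the synodic month is 305.5/360 × 29.53 d ≈ 25.06 d.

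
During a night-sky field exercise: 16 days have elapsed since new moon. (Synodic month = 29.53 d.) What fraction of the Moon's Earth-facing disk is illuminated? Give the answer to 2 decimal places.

Elongation θ = 360° × 16/29.53 ≈ 195.1°.
cos 195.1° = (-0.966), so f = (1 − (-0.966))/2 = 0.983.

0.98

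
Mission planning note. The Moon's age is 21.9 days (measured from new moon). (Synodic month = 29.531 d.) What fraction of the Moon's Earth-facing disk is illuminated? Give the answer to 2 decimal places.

Elongation θ = 360° × 21.9/29.531 ≈ 267.0°.
cos 267.0° = (-0.053), so f = (1 − (-0.053))/2 = 0.526.

0.53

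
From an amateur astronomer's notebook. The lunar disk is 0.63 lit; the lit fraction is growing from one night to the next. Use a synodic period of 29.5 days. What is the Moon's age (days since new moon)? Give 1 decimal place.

8.6 days

From f = (1 − cos θ)/2: cos θ = 1 − 2×0.63 = -0.260; arccos → 105.1°.
Before full moon the principal value applies: θ = 105.1°.
At 360°/29.5 d per day, 105.1° corresponds to 8.61 days.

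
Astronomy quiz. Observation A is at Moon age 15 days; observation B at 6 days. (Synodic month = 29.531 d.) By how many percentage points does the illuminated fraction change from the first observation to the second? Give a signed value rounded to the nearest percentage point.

First observation: θ = 360°·15/29.531 = 182.9°, so f = 0.999.
Second observation: θ = 73.1°, f = 0.355.
Δf = 0.355 − 0.999 = -0.644, i.e. -64 pp.

-64 percentage points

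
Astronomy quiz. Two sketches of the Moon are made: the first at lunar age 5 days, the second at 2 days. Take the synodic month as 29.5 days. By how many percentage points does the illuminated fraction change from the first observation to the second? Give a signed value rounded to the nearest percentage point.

-21 percentage points

θ₁ = 360° × 5/29.5 = 61.0°, f₁ = (1 − cos θ₁)/2 = 0.258.
θ₂ = 360° × 2/29.5 = 24.4°, f₂ = (1 − cos θ₂)/2 = 0.045.
Change = f₂ − f₁ = -0.213 → -21 percentage points.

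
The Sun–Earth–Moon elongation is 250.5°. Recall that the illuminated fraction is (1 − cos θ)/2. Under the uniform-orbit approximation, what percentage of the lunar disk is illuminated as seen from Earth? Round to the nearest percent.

67%

f = (1 − cos 250.5°)/2 = (1 − (-0.334))/2 ≈ 0.667, i.e. 67%.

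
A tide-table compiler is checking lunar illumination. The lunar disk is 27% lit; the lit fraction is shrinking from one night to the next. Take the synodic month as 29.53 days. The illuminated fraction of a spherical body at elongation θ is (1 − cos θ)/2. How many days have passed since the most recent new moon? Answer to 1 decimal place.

24.4 days

From f = (1 − cos θ)/2: cos θ = 1 − 2×0.27 = 0.460; arccos → 62.6°.
Waning ⇒ past full, so θ = 360° − 62.6° = 297.4°.
That fraction of the synodic month is 297.4/360 × 29.53 d ≈ 24.39 d.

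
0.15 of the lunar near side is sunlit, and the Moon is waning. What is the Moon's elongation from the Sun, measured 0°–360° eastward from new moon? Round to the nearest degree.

From f = (1 − cos θ)/2: cos θ = 1 − 2×0.15 = 0.700; arccos → 45.6°.
Waning ⇒ past full, so θ = 360° − 45.6° = 314.4°.

314°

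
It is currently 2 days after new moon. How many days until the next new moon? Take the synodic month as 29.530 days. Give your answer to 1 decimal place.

One full lunation from the last new moon is 29.530 d; remaining = 29.530 − 2 = 27.530 d.

27.5 days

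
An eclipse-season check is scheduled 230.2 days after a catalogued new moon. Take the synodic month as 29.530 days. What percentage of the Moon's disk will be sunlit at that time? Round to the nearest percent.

36%

230.2/29.530 = 7.795 lunations, so 7 complete cycles and 23.49 d into the next.
Elongation θ = 360° × 23.49/29.530 ≈ 286.4°.
With cos θ = 0.282, the lit fraction is (1 − 0.282)/2 ≈ 0.359, so 36%.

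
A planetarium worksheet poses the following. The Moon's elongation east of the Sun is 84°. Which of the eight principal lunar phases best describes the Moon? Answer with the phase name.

first quarter

84° lies in the first quarter sector of the 8-phase cycle.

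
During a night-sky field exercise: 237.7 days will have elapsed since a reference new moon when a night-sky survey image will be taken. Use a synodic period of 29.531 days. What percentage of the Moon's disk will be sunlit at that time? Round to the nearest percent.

237.7 d spans 8 complete synodic months (8 × 29.531 = 236.25 d) plus 1.45 d.
The Moon has covered 1.45/29.531 of its cycle, so θ ≈ 360° × 1.45/29.531 = 17.7°.
cos 17.7° = 0.953, so f = (1 − 0.953)/2 = 0.024, so 2%.

2%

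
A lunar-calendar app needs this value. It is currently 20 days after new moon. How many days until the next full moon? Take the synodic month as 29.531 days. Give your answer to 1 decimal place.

24.3 days

Full moon occurs at elongation 180°, i.e. at age 29.531 × 180/360 = 14.765 d.
This lunation's full moon (14.765 d) has passed, so add one period: 44.296 − 20 = 24.296 days.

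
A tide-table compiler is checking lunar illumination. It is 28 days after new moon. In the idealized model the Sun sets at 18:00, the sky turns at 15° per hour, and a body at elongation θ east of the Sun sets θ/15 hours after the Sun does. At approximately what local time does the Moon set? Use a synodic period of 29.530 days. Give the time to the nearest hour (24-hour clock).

17:00

Elongation θ = 360° × 28/29.530 ≈ 341.3°.
The Moon trails the Sun by θ/15 = 341.3/15 ≈ 22.76 hours.
18:00 + 22.76 h ≈ 16:45 → 17:00 to the nearest hour.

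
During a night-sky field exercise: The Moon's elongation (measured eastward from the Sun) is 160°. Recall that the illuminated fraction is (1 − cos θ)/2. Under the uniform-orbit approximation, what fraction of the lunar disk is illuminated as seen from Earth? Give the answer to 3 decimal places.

0.970

Half-versine of 160°: (1 − (-0.940))/2 = 0.970.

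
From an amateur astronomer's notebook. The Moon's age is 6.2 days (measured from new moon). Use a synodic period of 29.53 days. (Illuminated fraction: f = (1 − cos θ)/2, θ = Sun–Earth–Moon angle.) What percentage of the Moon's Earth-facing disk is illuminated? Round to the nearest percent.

38%

Elongation θ = 360° × 6.2/29.53 ≈ 75.6°.
cos 75.6° = 0.249, so f = (1 − 0.249)/2 = 0.376, so 38%.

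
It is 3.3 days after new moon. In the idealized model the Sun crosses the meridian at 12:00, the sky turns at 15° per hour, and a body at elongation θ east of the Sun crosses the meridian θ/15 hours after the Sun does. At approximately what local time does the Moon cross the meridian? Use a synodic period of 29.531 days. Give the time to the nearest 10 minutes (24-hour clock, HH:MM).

The Moon has covered 3.3/29.531 of its cycle, so θ ≈ 360° × 3.3/29.531 = 40.2°.
Delay after the Sun = 40.2° / (15°/h) ≈ 2.68 h.
12:00 + 2.682 h ≈ 14:41 → 14:40 to the nearest ten minutes.

14:40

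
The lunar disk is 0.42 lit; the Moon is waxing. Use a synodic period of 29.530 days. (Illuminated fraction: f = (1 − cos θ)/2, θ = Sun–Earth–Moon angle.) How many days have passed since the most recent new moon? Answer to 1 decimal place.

6.6 days

From f = (1 − cos θ)/2: cos θ = 1 − 2×0.42 = 0.160; arccos → 80.8°.
Waxing ⇒ before full, so θ = 80.8°.
That fraction of the synodic month is 80.8/360 × 29.530 d ≈ 6.63 d.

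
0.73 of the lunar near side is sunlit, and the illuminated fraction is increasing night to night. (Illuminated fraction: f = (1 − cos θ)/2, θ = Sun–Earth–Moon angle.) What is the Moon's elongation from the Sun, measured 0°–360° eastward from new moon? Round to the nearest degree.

117°

From f = (1 − cos θ)/2: cos θ = 1 − 2×0.73 = -0.460; arccos → 117.4°.
The Moon is waxing (0°–180°), so θ = 117.4° directly.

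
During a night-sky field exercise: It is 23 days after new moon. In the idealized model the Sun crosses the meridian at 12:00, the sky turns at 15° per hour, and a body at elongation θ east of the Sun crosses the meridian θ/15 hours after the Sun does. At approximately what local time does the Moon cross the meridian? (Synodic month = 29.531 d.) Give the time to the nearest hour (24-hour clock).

07:00

Phase angle: θ = 360°·(23 d)/(29.531 d) = 280.4°.
Delay after the Sun = 280.4° / (15°/h) ≈ 18.69 h.
12:00 + 18.69 h ≈ 06:42 → 07:00 to the nearest hour.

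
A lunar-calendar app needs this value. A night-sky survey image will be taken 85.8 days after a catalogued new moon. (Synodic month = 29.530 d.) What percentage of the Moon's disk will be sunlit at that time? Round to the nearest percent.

9%

85.8 d spans 2 complete synodic months (2 × 29.530 = 59.06 d) plus 26.74 d.
The Moon has covered 26.74/29.530 of its cycle, so θ ≈ 360° × 26.74/29.530 = 326.0°.
Illuminated fraction = (1 − cos 326.0°)/2 = (1 − 0.829)/2 ≈ 0.086, so 9%.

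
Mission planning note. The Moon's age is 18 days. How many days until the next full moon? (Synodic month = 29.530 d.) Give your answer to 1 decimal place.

Full moon is 0.5 of the way through the cycle: age 0.5 × 29.530 = 14.765 d.
Already past this cycle's full moon; the next is at 14.765 + 29.530 = 44.295 d, so 44.295 − 18 = 26.295 days.

26.3 days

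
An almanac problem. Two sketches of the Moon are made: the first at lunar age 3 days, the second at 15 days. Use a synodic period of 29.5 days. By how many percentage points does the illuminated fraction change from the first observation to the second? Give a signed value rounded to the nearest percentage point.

+90 percentage points

θ₁ = 360° × 3/29.5 = 36.6°, f₁ = (1 − cos θ₁)/2 = 0.099.
θ₂ = 360° × 15/29.5 = 183.1°, f₂ = (1 − cos θ₂)/2 = 0.999.
Change = f₂ − f₁ = +0.901 → +90 percentage points.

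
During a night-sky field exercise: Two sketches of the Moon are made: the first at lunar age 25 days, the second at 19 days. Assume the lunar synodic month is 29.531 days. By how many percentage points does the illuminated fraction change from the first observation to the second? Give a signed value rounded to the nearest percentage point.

+60 pp

First observation: θ = 360°·25/29.531 = 304.8°, so f = 0.215.
Second observation: θ = 231.6°, f = 0.810.
Δf = 0.810 − 0.215 = +0.596, i.e. +60 pp.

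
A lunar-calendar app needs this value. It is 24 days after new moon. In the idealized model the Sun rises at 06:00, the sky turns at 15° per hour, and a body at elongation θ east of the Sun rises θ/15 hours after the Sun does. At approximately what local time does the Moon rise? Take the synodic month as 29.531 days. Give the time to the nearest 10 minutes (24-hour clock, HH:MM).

01:30

Phase angle: θ = 360°·(24 d)/(29.531 d) = 292.6°.
At 15° of sky rotation per hour, 292.6° corresponds to a 19.50 h lag.
06:00 + 19.505 h ≈ 01:30 → 01:30 to the nearest ten minutes.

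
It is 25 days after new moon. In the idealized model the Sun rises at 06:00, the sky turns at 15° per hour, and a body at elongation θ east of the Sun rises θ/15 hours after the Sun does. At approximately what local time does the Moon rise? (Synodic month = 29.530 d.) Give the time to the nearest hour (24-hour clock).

02:00

Phase angle: θ = 360°·(25 d)/(29.530 d) = 304.8°.
Delay after the Sun = 304.8° / (15°/h) ≈ 20.32 h.
06:00 + 20.32 h ≈ 02:19 → 02:00 to the nearest hour.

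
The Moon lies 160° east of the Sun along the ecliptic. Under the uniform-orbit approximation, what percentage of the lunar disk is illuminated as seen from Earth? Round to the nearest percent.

f = (1 − cos 160°)/2 = (1 − (-0.940))/2 ≈ 0.970, i.e. 97%.

97%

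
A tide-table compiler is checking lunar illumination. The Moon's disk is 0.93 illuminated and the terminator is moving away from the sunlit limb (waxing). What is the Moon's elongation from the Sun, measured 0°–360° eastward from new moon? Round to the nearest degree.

Invert f = (1 − cos θ)/2 to get cos θ = 1 − 2(0.93) = -0.860, hence θ₀ = arccos -0.860 = 149.3°.
Waxing ⇒ before full, so θ = 149.3°.

149°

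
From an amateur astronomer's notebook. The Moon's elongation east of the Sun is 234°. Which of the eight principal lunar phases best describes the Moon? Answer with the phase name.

waning gibbous

234° lies in the waning gibbous sector of the 8-phase cycle.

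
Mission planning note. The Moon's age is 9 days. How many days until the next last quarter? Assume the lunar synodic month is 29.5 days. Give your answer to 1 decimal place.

13.1 days

Last quarter is 0.75 of the way through the cycle: age 0.75 × 29.5 = 22.125 d.
So 13.125 days remain (22.125 − 9).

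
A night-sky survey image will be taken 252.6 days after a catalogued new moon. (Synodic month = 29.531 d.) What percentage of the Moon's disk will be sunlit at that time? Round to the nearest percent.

97%

252.6/29.531 = 8.554 lunations, so 8 complete cycles and 16.35 d into the next.
Elongation θ = 360° × 16.35/29.531 ≈ 199.3°.
cos 199.3° = (-0.944), so f = (1 − (-0.944))/2 = 0.972, so 97%.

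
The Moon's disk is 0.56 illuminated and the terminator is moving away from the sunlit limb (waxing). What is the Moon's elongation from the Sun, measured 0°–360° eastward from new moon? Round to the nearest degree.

Invert f = (1 − cos θ)/2 to get cos θ = 1 − 2(0.56) = -0.120, hence θ₀ = arccos -0.120 = 96.9°.
The Moon is waxing (0°–180°), so θ = 96.9° directly.

97°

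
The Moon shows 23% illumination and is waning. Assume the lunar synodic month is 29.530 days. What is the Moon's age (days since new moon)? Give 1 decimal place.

24.8 days

Invert f = (1 − cos θ)/2 to get cos θ = 1 − 2(0.23) = 0.540, hence θ₀ = arccos 0.540 = 57.3°.
A waning Moon lies in 180°–360°, so θ = 360° − 57.3° = 302.7°.
At 360°/29.530 d per day, 302.7° corresponds to 24.83 days.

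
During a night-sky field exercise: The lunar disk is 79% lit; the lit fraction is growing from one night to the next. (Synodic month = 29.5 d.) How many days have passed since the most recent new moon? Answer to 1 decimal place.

10.3 days

Invert f = (1 − cos θ)/2 to get cos θ = 1 − 2(0.79) = -0.580, hence θ₀ = arccos -0.580 = 125.5°.
Before full moon the principal value applies: θ = 125.5°.
At 360°/29.5 d per day, 125.5° corresponds to 10.28 days.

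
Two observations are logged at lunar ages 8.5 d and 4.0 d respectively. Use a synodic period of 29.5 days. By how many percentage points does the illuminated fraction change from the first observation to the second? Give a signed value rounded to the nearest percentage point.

-45 percentage points

First observation: θ = 360°·8.5/29.5 = 103.7°, so f = 0.619.
Second observation: θ = 48.8°, f = 0.171.
Δf = 0.171 − 0.619 = -0.448, i.e. -45 pp.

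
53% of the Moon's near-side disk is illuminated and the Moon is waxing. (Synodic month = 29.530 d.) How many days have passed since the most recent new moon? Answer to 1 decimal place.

7.7 days

From f = (1 − cos θ)/2: cos θ = 1 − 2×0.53 = -0.060; arccos → 93.4°.
The Moon is waxing (0°–180°), so θ = 93.4° directly.
That fraction of the synodic month is 93.4/360 × 29.530 d ≈ 7.66 d.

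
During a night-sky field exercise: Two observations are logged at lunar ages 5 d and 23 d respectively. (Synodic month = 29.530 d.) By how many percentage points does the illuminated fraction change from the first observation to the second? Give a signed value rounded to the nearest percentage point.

+15 percentage points

First observation: θ = 360°·5/29.530 = 61.0°, so f = 0.257.
Second observation: θ = 280.4°, f = 0.410.
Δf = 0.410 − 0.257 = +0.153, i.e. +15 pp.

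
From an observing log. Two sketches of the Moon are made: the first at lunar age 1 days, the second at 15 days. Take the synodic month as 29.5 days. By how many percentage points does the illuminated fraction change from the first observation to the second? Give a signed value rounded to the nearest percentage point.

First observation: θ = 360°·1/29.5 = 12.2°, so f = 0.011.
Second observation: θ = 183.1°, f = 0.999.
Δf = 0.999 − 0.011 = +0.988, i.e. +99 pp.

+99 pp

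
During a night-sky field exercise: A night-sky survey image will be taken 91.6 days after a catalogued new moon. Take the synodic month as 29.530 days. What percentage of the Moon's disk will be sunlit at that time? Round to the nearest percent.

91.6/29.530 = 3.102 lunations, so 3 complete cycles and 3.01 d into the next.
Elongation θ = 360° × 3.01/29.530 ≈ 36.7°.
cos 36.7° = 0.802, so f = (1 − 0.802)/2 = 0.099, so 10%.

10%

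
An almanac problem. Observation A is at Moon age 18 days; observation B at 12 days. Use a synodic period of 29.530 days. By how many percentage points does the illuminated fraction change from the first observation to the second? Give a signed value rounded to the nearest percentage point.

+3 pp

θ₁ = 360° × 18/29.530 = 219.4°, f₁ = (1 − cos θ₁)/2 = 0.886.
θ₂ = 360° × 12/29.530 = 146.3°, f₂ = (1 − cos θ₂)/2 = 0.916.
Change = f₂ − f₁ = +0.030 → +3 percentage points.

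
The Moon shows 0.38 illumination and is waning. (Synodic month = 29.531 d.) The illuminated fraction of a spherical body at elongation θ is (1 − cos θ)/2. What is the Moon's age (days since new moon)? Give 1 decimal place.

cos θ = 1 − 2f = 0.240, giving a principal value of 76.1°.
Waning ⇒ past full, so θ = 360° − 76.1° = 283.9°.
That fraction of the synodic month is 283.9/360 × 29.531 d ≈ 23.29 d.

23.3 days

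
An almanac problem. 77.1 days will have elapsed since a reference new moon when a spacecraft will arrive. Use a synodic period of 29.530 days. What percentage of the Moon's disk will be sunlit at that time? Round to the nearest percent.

88%

Reduce mod P: 77.1 − 2×29.530 = 18.04 d into the current lunation.
The Moon has covered 18.04/29.530 of its cycle, so θ ≈ 360° × 18.04/29.530 = 219.9°.
Illuminated fraction = (1 − cos 219.9°)/2 = (1 − (-0.767))/2 ≈ 0.883, so 88%.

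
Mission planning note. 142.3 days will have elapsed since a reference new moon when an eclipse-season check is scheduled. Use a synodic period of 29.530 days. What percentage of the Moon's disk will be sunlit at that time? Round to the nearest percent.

29%

142.3 d spans 4 complete synodic months (4 × 29.530 = 118.12 d) plus 24.18 d.
The Moon has covered 24.18/29.530 of its cycle, so θ ≈ 360° × 24.18/29.530 = 294.8°.
With cos θ = 0.419, the lit fraction is (1 − 0.419)/2 ≈ 0.290, so 29%.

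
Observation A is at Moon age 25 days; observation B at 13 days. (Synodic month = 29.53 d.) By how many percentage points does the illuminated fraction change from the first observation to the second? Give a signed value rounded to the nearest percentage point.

+75 percentage points

First observation: θ = 360°·25/29.53 = 304.8°, so f = 0.215.
Second observation: θ = 158.5°, f = 0.965.
Δf = 0.965 − 0.215 = +0.750, i.e. +75 pp.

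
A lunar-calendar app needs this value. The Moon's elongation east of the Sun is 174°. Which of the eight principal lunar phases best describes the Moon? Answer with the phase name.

The full moon sector spans roughly 158°–202°; 174° falls inside it.

full moon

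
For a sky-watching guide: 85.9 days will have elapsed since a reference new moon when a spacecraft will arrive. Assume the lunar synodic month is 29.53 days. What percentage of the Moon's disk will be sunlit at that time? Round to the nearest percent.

8%

85.9/29.53 = 2.909 lunations, so 2 complete cycles and 26.84 d into the next.
Phase angle: θ = 360°·(26.84 d)/(29.53 d) = 327.2°.
With cos θ = 0.841, the lit fraction is (1 − 0.841)/2 ≈ 0.080, so 8%.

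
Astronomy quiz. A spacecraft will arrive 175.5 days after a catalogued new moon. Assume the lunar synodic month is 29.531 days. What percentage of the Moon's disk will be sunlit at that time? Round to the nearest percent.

175.5 d spans 5 complete synodic months (5 × 29.531 = 147.66 d) plus 27.84 d.
Phase angle: θ = 360°·(27.84 d)/(29.531 d) = 339.4°.
Illuminated fraction = (1 − cos 339.4°)/2 = (1 − 0.936)/2 ≈ 0.032, so 3%.

3%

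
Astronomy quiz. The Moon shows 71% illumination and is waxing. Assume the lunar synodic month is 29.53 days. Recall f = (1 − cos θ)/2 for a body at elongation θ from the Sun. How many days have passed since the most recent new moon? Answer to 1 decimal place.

9.4 days

cos θ = 1 − 2f = -0.420, giving a principal value of 114.8°.
Before full moon the principal value applies: θ = 114.8°.
At 360°/29.53 d per day, 114.8° corresponds to 9.42 days.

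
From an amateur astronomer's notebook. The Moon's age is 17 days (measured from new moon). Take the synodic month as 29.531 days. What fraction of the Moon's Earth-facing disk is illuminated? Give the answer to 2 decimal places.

Elongation θ = 360° × 17/29.531 ≈ 207.2°.
Illuminated fraction = (1 − cos 207.2°)/2 = (1 − (-0.889))/2 ≈ 0.945.

0.94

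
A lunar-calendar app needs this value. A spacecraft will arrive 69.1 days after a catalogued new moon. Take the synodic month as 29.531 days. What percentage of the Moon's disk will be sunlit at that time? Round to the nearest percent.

77%

69.1/29.531 = 2.340 lunations, so 2 complete cycles and 10.04 d into the next.
The Moon has covered 10.04/29.531 of its cycle, so θ ≈ 360° × 10.04/29.531 = 122.4°.
Illuminated fraction = (1 − cos 122.4°)/2 = (1 − (-0.535))/2 ≈ 0.768, so 77%.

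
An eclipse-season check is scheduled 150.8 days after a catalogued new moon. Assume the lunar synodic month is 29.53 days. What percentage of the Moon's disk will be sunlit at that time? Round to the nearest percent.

Reduce mod P: 150.8 − 5×29.53 = 3.15 d into the current lunation.
The Moon has covered 3.15/29.53 of its cycle, so θ ≈ 360° × 3.15/29.53 = 38.4°.
cos 38.4° = 0.784, so f = (1 − 0.784)/2 = 0.108, so 11%.

11%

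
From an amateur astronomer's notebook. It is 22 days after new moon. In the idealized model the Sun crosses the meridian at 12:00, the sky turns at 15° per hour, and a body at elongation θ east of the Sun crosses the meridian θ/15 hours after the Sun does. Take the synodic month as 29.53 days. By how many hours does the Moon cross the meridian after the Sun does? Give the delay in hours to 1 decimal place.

17.9 h

Elongation θ = 360° × 22/29.53 ≈ 268.2°.
At 15° of sky rotation per hour, 268.2° corresponds to a 17.88 h lag.
So the Moon crosses the meridian 17.88 h after the Sun.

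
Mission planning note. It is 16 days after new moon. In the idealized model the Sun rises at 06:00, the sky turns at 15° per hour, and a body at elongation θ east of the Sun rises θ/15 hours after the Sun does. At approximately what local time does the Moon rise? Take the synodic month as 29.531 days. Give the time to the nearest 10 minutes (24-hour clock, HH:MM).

19:00

Phase angle: θ = 360°·(16 d)/(29.531 d) = 195.0°.
The Moon trails the Sun by θ/15 = 195.0/15 ≈ 13.00 hours.
06:00 + 13.003 h ≈ 19:00 → 19:00 to the nearest ten minutes.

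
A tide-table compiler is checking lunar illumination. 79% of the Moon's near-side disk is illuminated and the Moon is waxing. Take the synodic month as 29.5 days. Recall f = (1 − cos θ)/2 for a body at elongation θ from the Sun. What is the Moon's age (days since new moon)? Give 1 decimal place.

10.3 days

From f = (1 − cos θ)/2: cos θ = 1 − 2×0.79 = -0.580; arccos → 125.5°.
Before full moon the principal value applies: θ = 125.5°.
At 360°/29.5 d per day, 125.5° corresponds to 10.28 days.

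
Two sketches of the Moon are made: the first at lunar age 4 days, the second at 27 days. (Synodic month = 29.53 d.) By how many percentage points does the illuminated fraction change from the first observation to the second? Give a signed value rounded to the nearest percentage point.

First observation: θ = 360°·4/29.53 = 48.8°, so f = 0.170.
Second observation: θ = 329.2°, f = 0.071.
Δf = 0.071 − 0.170 = -0.100, i.e. -10 pp.

-10 percentage points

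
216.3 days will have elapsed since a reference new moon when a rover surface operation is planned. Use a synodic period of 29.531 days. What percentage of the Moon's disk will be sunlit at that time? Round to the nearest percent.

73%

216.3 d spans 7 complete synodic months (7 × 29.531 = 206.72 d) plus 9.58 d.
The Moon has covered 9.58/29.531 of its cycle, so θ ≈ 360° × 9.58/29.531 = 116.8°.
Illuminated fraction = (1 − cos 116.8°)/2 = (1 − (-0.451))/2 ≈ 0.726, so 73%.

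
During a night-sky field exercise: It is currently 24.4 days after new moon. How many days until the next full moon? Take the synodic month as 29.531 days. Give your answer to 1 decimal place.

Full moon is 0.5 of the way through the cycle: age 0.5 × 29.531 = 14.765 d.
This lunation's full moon (14.765 d) has passed, so add one period: 44.296 − 24.4 = 19.896 days.

19.9 days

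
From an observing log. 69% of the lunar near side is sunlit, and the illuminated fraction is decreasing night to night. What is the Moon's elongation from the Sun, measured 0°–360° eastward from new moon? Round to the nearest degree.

From f = (1 − cos θ)/2: cos θ = 1 − 2×0.69 = -0.380; arccos → 112.3°.
Waning ⇒ past full, so θ = 360° − 112.3° = 247.7°.

248°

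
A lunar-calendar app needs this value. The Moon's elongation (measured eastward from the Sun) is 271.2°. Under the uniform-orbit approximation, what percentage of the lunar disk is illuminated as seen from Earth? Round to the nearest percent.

49%

Half-versine of 271.2°: (1 − 0.021)/2 = 0.490, i.e. 49%.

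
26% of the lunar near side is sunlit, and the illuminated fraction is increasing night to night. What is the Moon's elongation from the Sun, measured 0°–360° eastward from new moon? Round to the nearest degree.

cos θ = 1 − 2f = 0.480, giving a principal value of 61.3°.
Waxing ⇒ before full, so θ = 61.3°.

61°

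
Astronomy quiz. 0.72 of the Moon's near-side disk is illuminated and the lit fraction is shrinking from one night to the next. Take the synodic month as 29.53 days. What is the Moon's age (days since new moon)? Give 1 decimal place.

20.0 days

Invert f = (1 − cos θ)/2 to get cos θ = 1 − 2(0.72) = -0.440, hence θ₀ = arccos -0.440 = 116.1°.
A waning Moon lies in 180°–360°, so θ = 360° − 116.1° = 243.9°.
At 360°/29.53 d per day, 243.9° corresponds to 20.01 days.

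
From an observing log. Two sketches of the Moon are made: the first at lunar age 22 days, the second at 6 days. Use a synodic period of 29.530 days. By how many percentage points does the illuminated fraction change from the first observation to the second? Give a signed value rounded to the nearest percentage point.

-16 pp

First observation: θ = 360°·22/29.530 = 268.2°, so f = 0.516.
Second observation: θ = 73.1°, f = 0.355.
Δf = 0.355 − 0.516 = -0.161, i.e. -16 pp.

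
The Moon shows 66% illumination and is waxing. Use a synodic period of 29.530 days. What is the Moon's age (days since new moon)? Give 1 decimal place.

8.9 days

From f = (1 − cos θ)/2: cos θ = 1 − 2×0.66 = -0.320; arccos → 108.7°.
The Moon is waxing (0°–180°), so θ = 108.7° directly.
That fraction of the synodic month is 108.7/360 × 29.530 d ≈ 8.91 d.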